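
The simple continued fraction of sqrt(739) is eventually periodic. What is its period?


Run the CF algorithm for sqrt(739).
a_0 = floor(sqrt(739)) = 27; set m_0=0, q_0=1.
Recurrence: m' = q*a - m,  q' = (d - m'^2)/q,  a' = floor((a_0 + m')/q').
  step 1: m=27, q=10, a=5
  step 2: m=23, q=21, a=2
  step 3: m=19, q=18, a=2
  step 4: m=17, q=25, a=1
  step 5: m=8, q=27, a=1
  step 6: m=19, q=14, a=3
  step 7: m=23, q=15, a=3
  step 8: m=22, q=17, a=2
  step 9: m=12, q=35, a=1
  step 10: m=23, q=6, a=8
  step 11: m=25, q=19, a=2
  step 12: m=13, q=30, a=1
  step 13: m=17, q=15, a=2
  step 14: m=13, q=38, a=1
  step 15: m=25, q=3, a=17
  step 16: m=26, q=21, a=2
  step 17: m=16, q=23, a=1
  step 18: m=7, q=30, a=1
  step 19: m=23, q=7, a=7
  step 20: m=26, q=9, a=5
  step 21: m=19, q=42, a=1
  step 22: m=23, q=5, a=10
  step 23: m=27, q=2, a=27
  step 24: m=27, q=5, a=10
  step 25: m=23, q=42, a=1
  step 26: m=19, q=9, a=5
  step 27: m=26, q=7, a=7
  step 28: m=23, q=30, a=1
  step 29: m=7, q=23, a=1
  step 30: m=16, q=21, a=2
  step 31: m=26, q=3, a=17
  step 32: m=25, q=38, a=1
  step 33: m=13, q=15, a=2
  step 34: m=17, q=30, a=1
  step 35: m=13, q=19, a=2
  step 36: m=25, q=6, a=8
  step 37: m=23, q=35, a=1
  step 38: m=12, q=17, a=2
  step 39: m=22, q=15, a=3
  step 40: m=23, q=14, a=3
  step 41: m=19, q=27, a=1
  step 42: m=8, q=25, a=1
  step 43: m=17, q=18, a=2
  step 44: m=19, q=21, a=2
  step 45: m=23, q=10, a=5
  step 46: m=27, q=1, a=54
a_46 = 2*a_0 = 54, so the period closes here.
sqrt(739) = [27; 5, 2, 2, 1, 1, 3, 3, 2, 1, 8, 2, 1, 2, 1, 17, 2, 1, 1, 7, 5, 1, 10, 27, 10, 1, 5, 7, 1, 1, 2, 17, 1, 2, 1, 2, 8, 1, 2, 3, 3, 1, 1, 2, 2, 5, 54]
Period length = 46

46


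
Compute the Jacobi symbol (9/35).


Compute (9/35) via quadratic reciprocity:
  reciprocity: (9/35) -> +(35/9)
  reduce: (8/9)
  pull out 2: (2/9) = +1  (since 9 mod 8 = 1)
  pull out 2: (2/9) = +1  (since 9 mod 8 = 1)
  pull out 2: (2/9) = +1  (since 9 mod 8 = 1)
  (1/9) = 1
Product of signs = 1

1


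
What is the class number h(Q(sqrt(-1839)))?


K = Q(sqrt(-1839)). d mod 4 = 1, so D = disc(K) = d = -1839
h(K) equals the number of primitive reduced positive-definite forms (a, b, c) = a*x^2 + b*x*y + c*y^2 with b^2 - 4ac = D,
where reduced means |b| <= a <= c, with b >= 0 whenever |b| = a or a = c, and primitive means gcd(a, b, c) = 1.
Reduced forces 3a^2 <= |D| = 1839, so 1 <= a <= 24; b must have the parity of D, and c = (b^2 - D)/(4a) must be an integer >= a.
Enumerate a = 1..24, b in [-a, a]:
  a=1: (1, 1, 460)  [1]
  a=2: (2, -1, 230), (2, 1, 230)  [2]
  a=3: (3, 3, 154)  [1]
  a=4: (4, -1, 115), (4, 1, 115)  [2]
  a=5: (5, -1, 92), (5, 1, 92)  [2]
  a=6: (6, -3, 77), (6, 3, 77)  [2]
  a=7: (7, -3, 66), (7, 3, 66)  [2]
  a=8: (8, -7, 59), (8, 7, 59)  [2]
  a=9: none
  a=10: (10, -9, 48), (10, -1, 46), (10, 1, 46), (10, 9, 48)  [4]
  a=11: (11, -3, 42), (11, 3, 42)  [2]
  a=12: (12, -9, 40), (12, 9, 40)  [2]
  a=13: none
  a=14: (14, -11, 35), (14, -3, 33), (14, 3, 33), (14, 11, 35)  [4]
  a=15: (15, -9, 32), (15, 9, 32)  [2]
  a=16: (16, -9, 30), (16, 9, 30)  [2]
  a=17..18: none
  a=19: (19, -17, 28), (19, 17, 28)  [2]
  a=20: (20, -9, 24), (20, -1, 23), (20, 1, 23), (20, 9, 24)  [4]
  a=21: (21, -3, 22), (21, 3, 22)  [2]
  a=22: (22, -19, 25), (22, 19, 25)  [2]
  a=23..24: none
Total reduced forms: 1 + 2 + 1 + 2 + 2 + 2 + 2 + 2 + 4 + 2 + 2 + 4 + 2 + 2 + 2 + 4 + 2 + 2 = 40
h = 40

40


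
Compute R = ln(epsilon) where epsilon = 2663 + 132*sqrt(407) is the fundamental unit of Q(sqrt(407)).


epsilon = 2663 + 132*sqrt(407)
= 5325.9998
R = ln(5325.9998)
= 8.5804

8.5804


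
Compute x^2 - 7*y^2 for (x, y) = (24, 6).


x^2 - d*y^2
= 24^2 - 7*6^2
= 576 - 252
= 324

324


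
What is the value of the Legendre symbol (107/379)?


p = 379 is prime, so compute (107/379) with the reciprocity algorithm (Jacobi-symbol steps: pull out 2s via (2/n), flip via reciprocity, reduce):
  reciprocity: (107/379) -> -(379/107)
  reduce: (58/107)
  pull out 2: (2/107) = -1  (since 107 mod 8 = 3)
  reciprocity: (29/107) -> +(107/29)
  reduce: (20/29)
  pull out 2: (2/29) = -1  (since 29 mod 8 = 5)
  pull out 2: (2/29) = -1  (since 29 mod 8 = 5)
  reciprocity: (5/29) -> +(29/5)
  reduce: (4/5)
  pull out 2: (2/5) = -1  (since 5 mod 8 = 5)
  pull out 2: (2/5) = -1  (since 5 mod 8 = 5)
  (1/5) = 1
Product of signs = 1
(107/379) = 1

1


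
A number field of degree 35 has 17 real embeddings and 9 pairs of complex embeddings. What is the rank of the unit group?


By Dirichlet's unit theorem:
rank = r1 + r2 - 1
= 17 + 9 - 1
= 25

25


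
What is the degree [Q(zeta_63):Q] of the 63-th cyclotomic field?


The degree equals Euler's totient phi(63).
63 = 3^2 * 7
phi(63) = 36

36


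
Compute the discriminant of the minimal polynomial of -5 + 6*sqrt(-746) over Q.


The element -5 + 6*sqrt(-746) has minimal polynomial:
x^2 + 10*x + 26881
Discriminant = (10)^2 - 4*(26881)
= 100 - 107524
= -107424

-107424


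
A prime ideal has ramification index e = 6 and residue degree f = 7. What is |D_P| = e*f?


|D_P| = e * f
= 6 * 7
= 42

42


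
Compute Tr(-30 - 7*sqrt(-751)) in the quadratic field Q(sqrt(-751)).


Tr(a + b*sqrt(d)) = (a + b*sqrt(d)) + (a - b*sqrt(d)) = 2a
= 2 * (-30)
= -60

-60


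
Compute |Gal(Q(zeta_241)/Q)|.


|Gal(Q(zeta_241)/Q)| = phi(241)
= 240

240


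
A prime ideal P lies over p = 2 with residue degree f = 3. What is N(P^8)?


N(P^a) = p^(a*f)
= 2^(8*3)
= 2^24
= 16777216

16777216


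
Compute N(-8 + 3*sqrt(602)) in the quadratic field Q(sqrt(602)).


N(a + b*sqrt(d)) = a^2 - d*b^2
= (-8)^2 - (602)*(3)^2
= 64 - 5418
= -5354

-5354


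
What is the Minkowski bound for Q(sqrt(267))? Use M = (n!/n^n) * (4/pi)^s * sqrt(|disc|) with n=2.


d = 267, d mod 4 = 3, so disc(K) = 4d = 1068; |disc(K)| = 1068
Real quadratic field, so n = 2, s = r2 = 0, r1 = 2
M = (n!/n^n) * (4/pi)^s * sqrt(|disc(K)|) = (2!/2^2) * (4/pi)^0 * sqrt(1068)
= 0.5 * 1.000000 * 32.680269
= 16.3401

16.3401


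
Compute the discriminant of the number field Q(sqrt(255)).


For K = Q(sqrt(d)) with d squarefree: disc(K) = d if d = 1 mod 4, and disc(K) = 4d if d = 2 or 3 mod 4.
Here d = 255, and d mod 4 = 3.
d = 3 mod 4, not 1 (O_K = Z[sqrt(d)]), so disc(K) = 4d = 4 * (255) = 1020

1020


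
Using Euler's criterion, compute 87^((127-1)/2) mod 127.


p = 127 is prime and the exponent is (p-1)/2 = 63, so by Euler's criterion 87^63 = (87/127) = +1 or -1 mod 127.
Compute by square-and-multiply:
  63 = 32 + 16 + 8 + 4 + 2 + 1 (binary 111111)
  Repeated squaring mod 127: 87^1 = 87, 87^2 = 76, 87^4 = 61, 87^8 = 38, 87^16 = 47, 87^32 = 50
  87^63 = 87^32 * 87^16 * 87^8 * 87^4 * 87^2 * 87^1 = 50 * 47 * 38 * 61 * 76 * 87 mod 127
    50 * 47 = 2350 = 64 mod 127
    64 * 38 = 2432 = 19 mod 127
    19 * 61 = 1159 = 16 mod 127
    16 * 76 = 1216 = 73 mod 127
    73 * 87 = 6351 = 1 mod 127
  87^63 = 1 mod 127
Result 1: 87 is a quadratic residue mod 127.
87^63 mod 127 = 1

1


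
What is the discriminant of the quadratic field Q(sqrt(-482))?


For K = Q(sqrt(d)) with d squarefree: disc(K) = d if d = 1 mod 4, and disc(K) = 4d if d = 2 or 3 mod 4.
Here d = -482, and d mod 4 = 2.
d = 2 mod 4, not 1 (O_K = Z[sqrt(d)]), so disc(K) = 4d = 4 * (-482) = -1928

-1928


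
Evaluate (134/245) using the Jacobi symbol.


Compute (134/245) via quadratic reciprocity:
  pull out 2: (2/245) = -1  (since 245 mod 8 = 5)
  reciprocity: (67/245) -> +(245/67)
  reduce: (44/67)
  pull out 2: (2/67) = -1  (since 67 mod 8 = 3)
  pull out 2: (2/67) = -1  (since 67 mod 8 = 3)
  reciprocity: (11/67) -> -(67/11)
  reduce: (1/11)
  (1/11) = 1
Product of signs = 1

1


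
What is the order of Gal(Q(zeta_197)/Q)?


|Gal(Q(zeta_197)/Q)| = phi(197)
= 196

196


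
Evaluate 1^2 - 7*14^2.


x^2 - d*y^2
= 1^2 - 7*14^2
= 1 - 1372
= -1371

-1371


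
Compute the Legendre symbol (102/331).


p = 331 is prime, so compute (102/331) with the reciprocity algorithm (Jacobi-symbol steps: pull out 2s via (2/n), flip via reciprocity, reduce):
  pull out 2: (2/331) = -1  (since 331 mod 8 = 3)
  reciprocity: (51/331) -> -(331/51)
  reduce: (25/51)
  reciprocity: (25/51) -> +(51/25)
  reduce: (1/25)
  (1/25) = 1
Product of signs = 1
(102/331) = 1

1


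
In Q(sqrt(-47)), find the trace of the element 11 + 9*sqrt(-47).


Tr(a + b*sqrt(d)) = (a + b*sqrt(d)) + (a - b*sqrt(d)) = 2a
= 2 * (11)
= 22

22


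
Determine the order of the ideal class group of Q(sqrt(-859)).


K = Q(sqrt(-859)). d mod 4 = 1, so D = disc(K) = d = -859
h(K) equals the number of primitive reduced positive-definite forms (a, b, c) = a*x^2 + b*x*y + c*y^2 with b^2 - 4ac = D,
where reduced means |b| <= a <= c, with b >= 0 whenever |b| = a or a = c, and primitive means gcd(a, b, c) = 1.
Reduced forces 3a^2 <= |D| = 859, so 1 <= a <= 16; b must have the parity of D, and c = (b^2 - D)/(4a) must be an integer >= a.
Enumerate a = 1..16, b in [-a, a]:
  a=1: (1, 1, 215)  [1]
  a=2..4: none
  a=5: (5, -1, 43), (5, 1, 43)  [2]
  a=6: none
  a=7: (7, -3, 31), (7, 3, 31)  [2]
  a=8..12: none
  a=13: (13, -5, 17), (13, 5, 17)  [2]
  a=14..16: none
Total reduced forms: 1 + 2 + 2 + 2 = 7
h = 7

7


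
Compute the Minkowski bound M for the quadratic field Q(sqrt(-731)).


d = -731, d mod 4 = 1, so disc(K) = d = -731; |disc(K)| = 731
Imaginary quadratic field, so n = 2, s = r2 = 1, r1 = 0
M = (n!/n^n) * (4/pi)^s * sqrt(|disc(K)|) = (2!/2^2) * (4/pi)^1 * sqrt(731)
= 0.5 * 1.273240 * 27.037012
= 17.2123

17.2123


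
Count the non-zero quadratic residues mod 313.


For prime p, the number of non-zero quadratic residues is (p-1)/2.
= (313-1)/2
= 156

156


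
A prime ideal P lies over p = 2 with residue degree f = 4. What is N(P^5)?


N(P^a) = p^(a*f)
= 2^(5*4)
= 2^20
= 1048576

1048576


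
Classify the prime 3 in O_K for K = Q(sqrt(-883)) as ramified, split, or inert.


K = Q(sqrt(-883)). Since d mod 4 = 1, disc(K) = -883.
Check p | disc: -883 mod 3 = 2.
p does not divide disc. Compute Legendre symbol (d/p):
2^((3-1)/2) mod 3 = -1
(d/p) = -1, so p is inert: (p) stays prime with e=1, f=2, g=1.
Therefore p is inert.

inert


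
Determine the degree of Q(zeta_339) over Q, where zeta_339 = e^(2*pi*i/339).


The degree equals Euler's totient phi(339).
339 = 3 * 113
phi(339) = 224

224


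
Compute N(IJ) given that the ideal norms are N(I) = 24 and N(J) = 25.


N(IJ) = N(I) * N(J)
= 24 * 25
= 600

600


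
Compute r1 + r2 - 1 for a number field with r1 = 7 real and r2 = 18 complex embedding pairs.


By Dirichlet's unit theorem:
rank = r1 + r2 - 1
= 7 + 18 - 1
= 24

24


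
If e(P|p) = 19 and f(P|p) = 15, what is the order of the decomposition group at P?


|D_P| = e * f
= 19 * 15
= 285

285


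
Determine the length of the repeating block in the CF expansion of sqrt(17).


Run the CF algorithm for sqrt(17).
a_0 = floor(sqrt(17)) = 4; set m_0=0, q_0=1.
Recurrence: m' = q*a - m,  q' = (d - m'^2)/q,  a' = floor((a_0 + m')/q').
  step 1: m=4, q=1, a=8
a_1 = 2*a_0 = 8, so the period closes here.
sqrt(17) = [4; 8]
Period length = 1

1


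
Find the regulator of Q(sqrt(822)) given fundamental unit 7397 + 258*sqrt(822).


epsilon = 7397 + 258*sqrt(822)
= 14793.9999
R = ln(14793.9999)
= 9.6020

9.6020


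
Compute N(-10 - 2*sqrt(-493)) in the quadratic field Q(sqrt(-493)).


N(a + b*sqrt(d)) = a^2 - d*b^2
= (-10)^2 - (-493)*(-2)^2
= 100 + 1972
= 2072

2072


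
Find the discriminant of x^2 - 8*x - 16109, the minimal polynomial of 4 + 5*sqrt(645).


The element 4 + 5*sqrt(645) has minimal polynomial:
x^2 - 8*x - 16109
Discriminant = (-8)^2 - 4*(-16109)
= 64 + 64436
= 64500

64500


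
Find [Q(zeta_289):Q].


The degree equals Euler's totient phi(289).
289 = 17^2
phi(289) = 272

272


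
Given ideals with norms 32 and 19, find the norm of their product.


N(IJ) = N(I) * N(J)
= 32 * 19
= 608

608


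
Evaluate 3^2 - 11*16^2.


x^2 - d*y^2
= 3^2 - 11*16^2
= 9 - 2816
= -2807

-2807


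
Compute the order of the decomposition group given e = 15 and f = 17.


|D_P| = e * f
= 15 * 17
= 255

255


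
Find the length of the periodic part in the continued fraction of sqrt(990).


Run the CF algorithm for sqrt(990).
a_0 = floor(sqrt(990)) = 31; set m_0=0, q_0=1.
Recurrence: m' = q*a - m,  q' = (d - m'^2)/q,  a' = floor((a_0 + m')/q').
  step 1: m=31, q=29, a=2
  step 2: m=27, q=9, a=6
  step 3: m=27, q=29, a=2
  step 4: m=31, q=1, a=62
a_4 = 2*a_0 = 62, so the period closes here.
sqrt(990) = [31; 2, 6, 2, 62]
Period length = 4

4


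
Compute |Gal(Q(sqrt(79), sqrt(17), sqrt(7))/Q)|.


The 3 square roots of distinct primes are multiplicatively independent over Q,
so [K:Q] = 2^3 and Gal(K/Q) is isomorphic to (Z/2Z)^3.
|Gal| = 2^3 = 8

8


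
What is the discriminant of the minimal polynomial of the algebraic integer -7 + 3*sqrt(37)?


The element -7 + 3*sqrt(37) has minimal polynomial:
x^2 + 14*x - 284
Discriminant = (14)^2 - 4*(-284)
= 196 + 1136
= 1332

1332


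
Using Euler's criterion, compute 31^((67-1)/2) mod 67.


p = 67 is prime and the exponent is (p-1)/2 = 33, so by Euler's criterion 31^33 = (31/67) = +1 or -1 mod 67.
Compute by square-and-multiply:
  33 = 32 + 1 (binary 100001)
  Repeated squaring mod 67: 31^1 = 31, 31^2 = 23, 31^4 = 60, 31^8 = 49, 31^16 = 56, 31^32 = 54
  31^33 = 31^32 * 31^1 = 54 * 31 mod 67
    54 * 31 = 1674 = 66 mod 67
  31^33 = 66 mod 67
Result 66 = p - 1 = -1 mod 67: 31 is a quadratic non-residue mod 67. As a residue in [0, p-1] the value is 66.
31^33 mod 67 = 66

66


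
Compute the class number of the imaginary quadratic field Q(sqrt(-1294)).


K = Q(sqrt(-1294)). d mod 4 = 2, so D = disc(K) = 4d = -5176
h(K) equals the number of primitive reduced positive-definite forms (a, b, c) = a*x^2 + b*x*y + c*y^2 with b^2 - 4ac = D,
where reduced means |b| <= a <= c, with b >= 0 whenever |b| = a or a = c, and primitive means gcd(a, b, c) = 1.
Reduced forces 3a^2 <= |D| = 5176, so 1 <= a <= 41; b must have the parity of D, and c = (b^2 - D)/(4a) must be an integer >= a.
Enumerate a = 1..41, b in [-a, a]:
  a=1: (1, 0, 1294)  [1]
  a=2: (2, 0, 647)  [1]
  a=3..4: none
  a=5: (5, -2, 259), (5, 2, 259)  [2]
  a=6: none
  a=7: (7, -2, 185), (7, 2, 185)  [2]
  a=8..9: none
  a=10: (10, -8, 131), (10, 8, 131)  [2]
  a=11: (11, -4, 118), (11, 4, 118)  [2]
  a=12..13: none
  a=14: (14, -12, 95), (14, 12, 95)  [2]
  a=15..16: none
  a=17: (17, -14, 79), (17, 14, 79)  [2]
  a=18: none
  a=19: (19, -12, 70), (19, 12, 70)  [2]
  a=20..21: none
  a=22: (22, -4, 59), (22, 4, 59)  [2]
  a=23..24: none
  a=25: (25, -18, 55), (25, 18, 55)  [2]
  a=26..30: none
  a=31: (31, -30, 49), (31, 30, 49)  [2]
  a=32..33: none
  a=34: (34, -20, 41), (34, 20, 41)  [2]
  a=35: (35, -12, 38), (35, -2, 37), (35, 2, 37), (35, 12, 38)  [4]
  a=36..41: none
Total reduced forms: 1 + 1 + 2 + 2 + 2 + 2 + 2 + 2 + 2 + 2 + 2 + 2 + 2 + 4 = 28
h = 28

28


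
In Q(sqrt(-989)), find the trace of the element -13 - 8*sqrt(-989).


Tr(a + b*sqrt(d)) = (a + b*sqrt(d)) + (a - b*sqrt(d)) = 2a
= 2 * (-13)
= -26

-26


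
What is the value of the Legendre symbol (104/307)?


p = 307 is prime, so compute (104/307) with the reciprocity algorithm (Jacobi-symbol steps: pull out 2s via (2/n), flip via reciprocity, reduce):
  pull out 2: (2/307) = -1  (since 307 mod 8 = 3)
  pull out 2: (2/307) = -1  (since 307 mod 8 = 3)
  pull out 2: (2/307) = -1  (since 307 mod 8 = 3)
  reciprocity: (13/307) -> +(307/13)
  reduce: (8/13)
  pull out 2: (2/13) = -1  (since 13 mod 8 = 5)
  pull out 2: (2/13) = -1  (since 13 mod 8 = 5)
  pull out 2: (2/13) = -1  (since 13 mod 8 = 5)
  (1/13) = 1
Product of signs = 1
(104/307) = 1

1


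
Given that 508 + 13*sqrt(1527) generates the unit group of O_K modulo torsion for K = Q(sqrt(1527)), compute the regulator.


epsilon = 508 + 13*sqrt(1527)
= 1015.9990
R = ln(1015.9990)
= 6.9236

6.9236


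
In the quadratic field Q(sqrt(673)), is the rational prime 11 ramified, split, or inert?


K = Q(sqrt(673)). Since d mod 4 = 1, disc(K) = 673.
Check p | disc: 673 mod 11 = 2.
p does not divide disc. Compute Legendre symbol (d/p):
2^((11-1)/2) mod 11 = -1
(d/p) = -1, so p is inert: (p) stays prime with e=1, f=2, g=1.
Therefore p is inert.

inert


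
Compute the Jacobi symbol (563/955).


Compute (563/955) via quadratic reciprocity:
  reciprocity: (563/955) -> -(955/563)
  reduce: (392/563)
  pull out 2: (2/563) = -1  (since 563 mod 8 = 3)
  pull out 2: (2/563) = -1  (since 563 mod 8 = 3)
  pull out 2: (2/563) = -1  (since 563 mod 8 = 3)
  reciprocity: (49/563) -> +(563/49)
  reduce: (24/49)
  pull out 2: (2/49) = +1  (since 49 mod 8 = 1)
  pull out 2: (2/49) = +1  (since 49 mod 8 = 1)
  pull out 2: (2/49) = +1  (since 49 mod 8 = 1)
  reciprocity: (3/49) -> +(49/3)
  reduce: (1/3)
  (1/3) = 1
Product of signs = 1

1


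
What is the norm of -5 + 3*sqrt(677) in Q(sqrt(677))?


N(a + b*sqrt(d)) = a^2 - d*b^2
= (-5)^2 - (677)*(3)^2
= 25 - 6093
= -6068

-6068


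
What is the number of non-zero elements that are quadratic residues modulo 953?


For prime p, the number of non-zero quadratic residues is (p-1)/2.
= (953-1)/2
= 476

476


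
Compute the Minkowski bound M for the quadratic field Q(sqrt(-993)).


d = -993, d mod 4 = 3, so disc(K) = 4d = -3972; |disc(K)| = 3972
Imaginary quadratic field, so n = 2, s = r2 = 1, r1 = 0
M = (n!/n^n) * (4/pi)^s * sqrt(|disc(K)|) = (2!/2^2) * (4/pi)^1 * sqrt(3972)
= 0.5 * 1.273240 * 63.023805
= 40.1222

40.1222


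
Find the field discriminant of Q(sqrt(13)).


For K = Q(sqrt(d)) with d squarefree: disc(K) = d if d = 1 mod 4, and disc(K) = 4d if d = 2 or 3 mod 4.
Here d = 13, and d mod 4 = 1.
d = 1 mod 4 (O_K = Z[(1+sqrt(d))/2]), so disc(K) = d = 13

13


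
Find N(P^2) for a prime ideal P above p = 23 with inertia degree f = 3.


N(P^a) = p^(a*f)
= 23^(2*3)
= 23^6
= 148035889

148035889


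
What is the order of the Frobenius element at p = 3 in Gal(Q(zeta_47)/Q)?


The Frobenius at p in Gal(Q(zeta_n)/Q) = (Z/nZ)* is the class of p, so its order is ord_47(3), the smallest k >= 1 with 3^k = 1 mod 47.
n = 47 = 47, phi(47) = 46; the order divides phi(n).
Divisors of 46: 1, 2, 23, 46
Repeated squaring mod 47: 3^1 = 3, 3^2 = 9, 3^4 = 34, 3^8 = 28, 3^16 = 32, 3^32 = 37
Test divisors in increasing order:
  k=1: 3^1 = 3 mod 47
  k=2: 3^2 = 9 mod 47
  k=23: 3^23 = 32 * 34 * 9 * 3 = 1 mod 47  <- first divisor giving 1
Order = 23

23


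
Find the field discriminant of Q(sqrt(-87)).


For K = Q(sqrt(d)) with d squarefree: disc(K) = d if d = 1 mod 4, and disc(K) = 4d if d = 2 or 3 mod 4.
Here d = -87, and d mod 4 = 1.
d = 1 mod 4 (O_K = Z[(1+sqrt(d))/2]), so disc(K) = d = -87

-87


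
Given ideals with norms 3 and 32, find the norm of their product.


N(IJ) = N(I) * N(J)
= 3 * 32
= 96

96


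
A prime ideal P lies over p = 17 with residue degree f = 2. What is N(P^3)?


N(P^a) = p^(a*f)
= 17^(3*2)
= 17^6
= 24137569

24137569


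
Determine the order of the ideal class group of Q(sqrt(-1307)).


K = Q(sqrt(-1307)). d mod 4 = 1, so D = disc(K) = d = -1307
h(K) equals the number of primitive reduced positive-definite forms (a, b, c) = a*x^2 + b*x*y + c*y^2 with b^2 - 4ac = D,
where reduced means |b| <= a <= c, with b >= 0 whenever |b| = a or a = c, and primitive means gcd(a, b, c) = 1.
Reduced forces 3a^2 <= |D| = 1307, so 1 <= a <= 20; b must have the parity of D, and c = (b^2 - D)/(4a) must be an integer >= a.
Enumerate a = 1..20, b in [-a, a]:
  a=1: (1, 1, 327)  [1]
  a=2: none
  a=3: (3, -1, 109), (3, 1, 109)  [2]
  a=4..6: none
  a=7: (7, -3, 47), (7, 3, 47)  [2]
  a=8: none
  a=9: (9, -5, 37), (9, 5, 37)  [2]
  a=10..16: none
  a=17: (17, -11, 21), (17, 11, 21)  [2]
  a=18: none
  a=19: (19, -17, 21), (19, 17, 21)  [2]
  a=20: none
Total reduced forms: 1 + 2 + 2 + 2 + 2 + 2 = 11
h = 11

11


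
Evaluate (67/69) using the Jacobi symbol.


Compute (67/69) via quadratic reciprocity:
  reciprocity: (67/69) -> +(69/67)
  reduce: (2/67)
  pull out 2: (2/67) = -1  (since 67 mod 8 = 3)
  (1/67) = 1
Product of signs = -1

-1


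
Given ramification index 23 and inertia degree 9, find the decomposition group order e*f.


|D_P| = e * f
= 23 * 9
= 207

207


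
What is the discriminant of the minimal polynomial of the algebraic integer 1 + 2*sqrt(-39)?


The element 1 + 2*sqrt(-39) has minimal polynomial:
x^2 - 2*x + 157
Discriminant = (-2)^2 - 4*(157)
= 4 - 628
= -624

-624


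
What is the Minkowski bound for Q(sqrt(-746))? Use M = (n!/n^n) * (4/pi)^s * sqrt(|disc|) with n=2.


d = -746, d mod 4 = 2, so disc(K) = 4d = -2984; |disc(K)| = 2984
Imaginary quadratic field, so n = 2, s = r2 = 1, r1 = 0
M = (n!/n^n) * (4/pi)^s * sqrt(|disc(K)|) = (2!/2^2) * (4/pi)^1 * sqrt(2984)
= 0.5 * 1.273240 * 54.626001
= 34.7760

34.7760


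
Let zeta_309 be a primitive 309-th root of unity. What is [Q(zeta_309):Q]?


The degree equals Euler's totient phi(309).
309 = 3 * 103
phi(309) = 204

204


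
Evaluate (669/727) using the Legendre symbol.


p = 727 is prime, so compute (669/727) with the reciprocity algorithm (Jacobi-symbol steps: pull out 2s via (2/n), flip via reciprocity, reduce):
  reciprocity: (669/727) -> +(727/669)
  reduce: (58/669)
  pull out 2: (2/669) = -1  (since 669 mod 8 = 5)
  reciprocity: (29/669) -> +(669/29)
  reduce: (2/29)
  pull out 2: (2/29) = -1  (since 29 mod 8 = 5)
  (1/29) = 1
Product of signs = 1
(669/727) = 1

1


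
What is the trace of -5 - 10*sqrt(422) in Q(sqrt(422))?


Tr(a + b*sqrt(d)) = (a + b*sqrt(d)) + (a - b*sqrt(d)) = 2a
= 2 * (-5)
= -10

-10


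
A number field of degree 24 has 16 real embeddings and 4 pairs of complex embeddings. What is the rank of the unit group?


By Dirichlet's unit theorem:
rank = r1 + r2 - 1
= 16 + 4 - 1
= 19

19


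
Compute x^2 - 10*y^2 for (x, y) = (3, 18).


x^2 - d*y^2
= 3^2 - 10*18^2
= 9 - 3240
= -3231

-3231


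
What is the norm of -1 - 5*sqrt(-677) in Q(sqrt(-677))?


N(a + b*sqrt(d)) = a^2 - d*b^2
= (-1)^2 - (-677)*(-5)^2
= 1 + 16925
= 16926

16926


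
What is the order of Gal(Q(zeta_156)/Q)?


|Gal(Q(zeta_156)/Q)| = phi(156)
= 48

48


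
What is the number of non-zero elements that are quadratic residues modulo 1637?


For prime p, the number of non-zero quadratic residues is (p-1)/2.
= (1637-1)/2
= 818

818


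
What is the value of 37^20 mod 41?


p = 41 is prime and the exponent is (p-1)/2 = 20, so by Euler's criterion 37^20 = (37/41) = +1 or -1 mod 41.
Compute by square-and-multiply:
  20 = 16 + 4 (binary 10100)
  Repeated squaring mod 41: 37^1 = 37, 37^2 = 16, 37^4 = 10, 37^8 = 18, 37^16 = 37
  37^20 = 37^16 * 37^4 = 37 * 10 mod 41
    37 * 10 = 370 = 1 mod 41
  37^20 = 1 mod 41
Result 1: 37 is a quadratic residue mod 41.
37^20 mod 41 = 1

1


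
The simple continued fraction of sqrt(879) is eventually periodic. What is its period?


Run the CF algorithm for sqrt(879).
a_0 = floor(sqrt(879)) = 29; set m_0=0, q_0=1.
Recurrence: m' = q*a - m,  q' = (d - m'^2)/q,  a' = floor((a_0 + m')/q').
  step 1: m=29, q=38, a=1
  step 2: m=9, q=21, a=1
  step 3: m=12, q=35, a=1
  step 4: m=23, q=10, a=5
  step 5: m=27, q=15, a=3
  step 6: m=18, q=37, a=1
  step 7: m=19, q=14, a=3
  step 8: m=23, q=25, a=2
  step 9: m=27, q=6, a=9
  step 10: m=27, q=25, a=2
  step 11: m=23, q=14, a=3
  step 12: m=19, q=37, a=1
  step 13: m=18, q=15, a=3
  step 14: m=27, q=10, a=5
  step 15: m=23, q=35, a=1
  step 16: m=12, q=21, a=1
  step 17: m=9, q=38, a=1
  step 18: m=29, q=1, a=58
a_18 = 2*a_0 = 58, so the period closes here.
sqrt(879) = [29; 1, 1, 1, 5, 3, 1, 3, 2, 9, 2, 3, 1, 3, 5, 1, 1, 1, 58]
Period length = 18

18


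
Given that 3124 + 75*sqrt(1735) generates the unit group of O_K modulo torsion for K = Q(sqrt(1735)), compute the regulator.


epsilon = 3124 + 75*sqrt(1735)
= 6247.9998
R = ln(6247.9998)
= 8.7400

8.7400


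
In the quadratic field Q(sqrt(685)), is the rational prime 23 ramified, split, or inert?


K = Q(sqrt(685)). Since d mod 4 = 1, disc(K) = 685.
Check p | disc: 685 mod 23 = 18.
p does not divide disc. Compute Legendre symbol (d/p):
18^((23-1)/2) mod 23 = 1
(d/p) = 1, so p splits: (p) = P*P' with e=1, f=1, g=2.
Therefore p is split.

split


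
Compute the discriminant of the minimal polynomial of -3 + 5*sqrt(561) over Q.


The element -3 + 5*sqrt(561) has minimal polynomial:
x^2 + 6*x - 14016
Discriminant = (6)^2 - 4*(-14016)
= 36 + 56064
= 56100

56100


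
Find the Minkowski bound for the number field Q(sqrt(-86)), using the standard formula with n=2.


d = -86, d mod 4 = 2, so disc(K) = 4d = -344; |disc(K)| = 344
Imaginary quadratic field, so n = 2, s = r2 = 1, r1 = 0
M = (n!/n^n) * (4/pi)^s * sqrt(|disc(K)|) = (2!/2^2) * (4/pi)^1 * sqrt(344)
= 0.5 * 1.273240 * 18.547237
= 11.8075

11.8075


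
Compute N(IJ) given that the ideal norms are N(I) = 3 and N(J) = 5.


N(IJ) = N(I) * N(J)
= 3 * 5
= 15

15


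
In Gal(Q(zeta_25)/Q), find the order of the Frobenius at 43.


The Frobenius at p in Gal(Q(zeta_n)/Q) = (Z/nZ)* is the class of p, so its order is ord_25(43), the smallest k >= 1 with 43^k = 1 mod 25.
n = 25 = 5^2, phi(25) = 20; the order divides phi(n).
Divisors of 20: 1, 2, 4, 5, 10, 20
Repeated squaring mod 25: 43^1 = 18, 43^2 = 24, 43^4 = 1, 43^8 = 1, 43^16 = 1
Test divisors in increasing order:
  k=1: 43^1 = 18 mod 25
  k=2: 43^2 = 24 mod 25
  k=4: 43^4 = 1 mod 25  <- first divisor giving 1
Order = 4

4


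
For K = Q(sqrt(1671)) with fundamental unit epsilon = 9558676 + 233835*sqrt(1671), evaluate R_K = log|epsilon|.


epsilon = 9558676 + 233835*sqrt(1671)
= 1.9117e+07
R = ln(1.9117e+07)
= 16.7661

16.7661


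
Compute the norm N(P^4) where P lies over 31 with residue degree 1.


N(P^a) = p^(a*f)
= 31^(4*1)
= 31^4
= 923521

923521


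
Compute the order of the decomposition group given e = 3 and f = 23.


|D_P| = e * f
= 3 * 23
= 69

69


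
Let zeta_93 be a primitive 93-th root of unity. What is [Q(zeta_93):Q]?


The degree equals Euler's totient phi(93).
93 = 3 * 31
phi(93) = 60

60


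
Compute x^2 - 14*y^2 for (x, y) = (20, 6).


x^2 - d*y^2
= 20^2 - 14*6^2
= 400 - 504
= -104

-104


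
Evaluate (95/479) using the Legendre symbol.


p = 479 is prime, so compute (95/479) with the reciprocity algorithm (Jacobi-symbol steps: pull out 2s via (2/n), flip via reciprocity, reduce):
  reciprocity: (95/479) -> -(479/95)
  reduce: (4/95)
  pull out 2: (2/95) = +1  (since 95 mod 8 = 7)
  pull out 2: (2/95) = +1  (since 95 mod 8 = 7)
  (1/95) = 1
Product of signs = -1
(95/479) = -1

-1


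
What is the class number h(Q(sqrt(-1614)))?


K = Q(sqrt(-1614)). d mod 4 = 2, so D = disc(K) = 4d = -6456
h(K) equals the number of primitive reduced positive-definite forms (a, b, c) = a*x^2 + b*x*y + c*y^2 with b^2 - 4ac = D,
where reduced means |b| <= a <= c, with b >= 0 whenever |b| = a or a = c, and primitive means gcd(a, b, c) = 1.
Reduced forces 3a^2 <= |D| = 6456, so 1 <= a <= 46; b must have the parity of D, and c = (b^2 - D)/(4a) must be an integer >= a.
Enumerate a = 1..46, b in [-a, a]:
  a=1: (1, 0, 1614)  [1]
  a=2: (2, 0, 807)  [1]
  a=3: (3, 0, 538)  [1]
  a=4: none
  a=5: (5, -2, 323), (5, 2, 323)  [2]
  a=6: (6, 0, 269)  [1]
  a=7..9: none
  a=10: (10, -8, 163), (10, 8, 163)  [2]
  a=11: (11, -10, 149), (11, 10, 149)  [2]
  a=12..14: none
  a=15: (15, -12, 110), (15, 12, 110)  [2]
  a=16: none
  a=17: (17, -2, 95), (17, 2, 95)  [2]
  a=18: none
  a=19: (19, -2, 85), (19, 2, 85)  [2]
  a=20..21: none
  a=22: (22, -12, 75), (22, 12, 75)  [2]
  a=23..24: none
  a=25: (25, -12, 66), (25, 12, 66)  [2]
  a=26..29: none
  a=30: (30, -12, 55), (30, 12, 55)  [2]
  a=31..32: none
  a=33: (33, -12, 50), (33, 12, 50)  [2]
  a=34: (34, -32, 55), (34, 32, 55)  [2]
  a=35..37: none
  a=38: (38, -36, 51), (38, 36, 51)  [2]
  a=39..46: none
Total reduced forms: 1 + 1 + 1 + 2 + 1 + 2 + 2 + 2 + 2 + 2 + 2 + 2 + 2 + 2 + 2 + 2 = 28
h = 28

28


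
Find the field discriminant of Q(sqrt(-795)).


For K = Q(sqrt(d)) with d squarefree: disc(K) = d if d = 1 mod 4, and disc(K) = 4d if d = 2 or 3 mod 4.
Here d = -795, and d mod 4 = 1.
d = 1 mod 4 (O_K = Z[(1+sqrt(d))/2]), so disc(K) = d = -795

-795


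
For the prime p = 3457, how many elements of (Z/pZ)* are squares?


For prime p, the number of non-zero quadratic residues is (p-1)/2.
= (3457-1)/2
= 1728

1728


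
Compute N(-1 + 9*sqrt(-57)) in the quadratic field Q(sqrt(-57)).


N(a + b*sqrt(d)) = a^2 - d*b^2
= (-1)^2 - (-57)*(9)^2
= 1 + 4617
= 4618

4618


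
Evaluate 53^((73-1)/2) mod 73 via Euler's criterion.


p = 73 is prime and the exponent is (p-1)/2 = 36, so by Euler's criterion 53^36 = (53/73) = +1 or -1 mod 73.
Compute by square-and-multiply:
  36 = 32 + 4 (binary 100100)
  Repeated squaring mod 73: 53^1 = 53, 53^2 = 35, 53^4 = 57, 53^8 = 37, 53^16 = 55, 53^32 = 32
  53^36 = 53^32 * 53^4 = 32 * 57 mod 73
    32 * 57 = 1824 = 72 mod 73
  53^36 = 72 mod 73
Result 72 = p - 1 = -1 mod 73: 53 is a quadratic non-residue mod 73. As a residue in [0, p-1] the value is 72.
53^36 mod 73 = 72

72


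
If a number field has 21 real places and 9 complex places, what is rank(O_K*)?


By Dirichlet's unit theorem:
rank = r1 + r2 - 1
= 21 + 9 - 1
= 29

29


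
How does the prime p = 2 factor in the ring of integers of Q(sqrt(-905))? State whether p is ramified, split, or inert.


K = Q(sqrt(-905)). Since d mod 4 = 3, disc(K) = -3620.
Check p | disc: -3620 mod 2 = 0.
p divides disc, so p ramifies: (p) = P^2 with e=2, f=1, g=1.
Therefore p is ramified.

ramified


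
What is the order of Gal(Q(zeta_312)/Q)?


|Gal(Q(zeta_312)/Q)| = phi(312)
= 96

96


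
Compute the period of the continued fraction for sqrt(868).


Run the CF algorithm for sqrt(868).
a_0 = floor(sqrt(868)) = 29; set m_0=0, q_0=1.
Recurrence: m' = q*a - m,  q' = (d - m'^2)/q,  a' = floor((a_0 + m')/q').
  step 1: m=29, q=27, a=2
  step 2: m=25, q=9, a=6
  step 3: m=29, q=3, a=19
  step 4: m=28, q=28, a=2
  step 5: m=28, q=3, a=19
  step 6: m=29, q=9, a=6
  step 7: m=25, q=27, a=2
  step 8: m=29, q=1, a=58
a_8 = 2*a_0 = 58, so the period closes here.
sqrt(868) = [29; 2, 6, 19, 2, 19, 6, 2, 58]
Period length = 8

8


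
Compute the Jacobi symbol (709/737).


Compute (709/737) via quadratic reciprocity:
  reciprocity: (709/737) -> +(737/709)
  reduce: (28/709)
  pull out 2: (2/709) = -1  (since 709 mod 8 = 5)
  pull out 2: (2/709) = -1  (since 709 mod 8 = 5)
  reciprocity: (7/709) -> +(709/7)
  reduce: (2/7)
  pull out 2: (2/7) = +1  (since 7 mod 8 = 7)
  (1/7) = 1
Product of signs = 1

1


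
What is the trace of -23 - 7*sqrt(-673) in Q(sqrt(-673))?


Tr(a + b*sqrt(d)) = (a + b*sqrt(d)) + (a - b*sqrt(d)) = 2a
= 2 * (-23)
= -46

-46


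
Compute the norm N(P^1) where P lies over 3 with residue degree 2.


N(P^a) = p^(a*f)
= 3^(1*2)
= 3^2
= 9

9


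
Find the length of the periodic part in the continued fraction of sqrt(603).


Run the CF algorithm for sqrt(603).
a_0 = floor(sqrt(603)) = 24; set m_0=0, q_0=1.
Recurrence: m' = q*a - m,  q' = (d - m'^2)/q,  a' = floor((a_0 + m')/q').
  step 1: m=24, q=27, a=1
  step 2: m=3, q=22, a=1
  step 3: m=19, q=11, a=3
  step 4: m=14, q=37, a=1
  step 5: m=23, q=2, a=23
  step 6: m=23, q=37, a=1
  step 7: m=14, q=11, a=3
  step 8: m=19, q=22, a=1
  step 9: m=3, q=27, a=1
  step 10: m=24, q=1, a=48
a_10 = 2*a_0 = 48, so the period closes here.
sqrt(603) = [24; 1, 1, 3, 1, 23, 1, 3, 1, 1, 48]
Period length = 10

10


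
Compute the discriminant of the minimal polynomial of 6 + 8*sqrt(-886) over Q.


The element 6 + 8*sqrt(-886) has minimal polynomial:
x^2 - 12*x + 56740
Discriminant = (-12)^2 - 4*(56740)
= 144 - 226960
= -226816

-226816


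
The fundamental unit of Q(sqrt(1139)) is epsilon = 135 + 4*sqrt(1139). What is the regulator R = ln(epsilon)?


epsilon = 135 + 4*sqrt(1139)
= 269.9963
R = ln(269.9963)
= 5.5984

5.5984


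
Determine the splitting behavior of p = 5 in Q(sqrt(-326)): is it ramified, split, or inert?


K = Q(sqrt(-326)). Since d mod 4 = 2, disc(K) = -1304.
Check p | disc: -1304 mod 5 = 1.
p does not divide disc. Compute Legendre symbol (d/p):
4^((5-1)/2) mod 5 = 1
(d/p) = 1, so p splits: (p) = P*P' with e=1, f=1, g=2.
Therefore p is split.

split


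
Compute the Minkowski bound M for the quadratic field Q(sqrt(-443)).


d = -443, d mod 4 = 1, so disc(K) = d = -443; |disc(K)| = 443
Imaginary quadratic field, so n = 2, s = r2 = 1, r1 = 0
M = (n!/n^n) * (4/pi)^s * sqrt(|disc(K)|) = (2!/2^2) * (4/pi)^1 * sqrt(443)
= 0.5 * 1.273240 * 21.047565
= 13.3993

13.3993


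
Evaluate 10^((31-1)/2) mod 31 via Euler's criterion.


p = 31 is prime and the exponent is (p-1)/2 = 15, so by Euler's criterion 10^15 = (10/31) = +1 or -1 mod 31.
Compute by square-and-multiply:
  15 = 8 + 4 + 2 + 1 (binary 1111)
  Repeated squaring mod 31: 10^1 = 10, 10^2 = 7, 10^4 = 18, 10^8 = 14
  10^15 = 10^8 * 10^4 * 10^2 * 10^1 = 14 * 18 * 7 * 10 mod 31
    14 * 18 = 252 = 4 mod 31
    4 * 7 = 28 = 28 mod 31
    28 * 10 = 280 = 1 mod 31
  10^15 = 1 mod 31
Result 1: 10 is a quadratic residue mod 31.
10^15 mod 31 = 1

1


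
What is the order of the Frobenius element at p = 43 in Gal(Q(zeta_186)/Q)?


The Frobenius at p in Gal(Q(zeta_n)/Q) = (Z/nZ)* is the class of p, so its order is ord_186(43), the smallest k >= 1 with 43^k = 1 mod 186.
n = 186 = 2 * 3 * 31, phi(186) = 60; the order divides phi(n).
Divisors of 60: 1, 2, 3, 4, 5, 6, 10, 12, 15, 20, 30, 60
Repeated squaring mod 186: 43^1 = 43, 43^2 = 175, 43^4 = 121, 43^8 = 133, 43^16 = 19, 43^32 = 175
Test divisors in increasing order:
  k=1: 43^1 = 43 mod 186
  k=2: 43^2 = 175 mod 186
  k=3: 43^3 = 175 * 43 = 85 mod 186
  k=4: 43^4 = 121 mod 186
  k=5: 43^5 = 121 * 43 = 181 mod 186
  k=6: 43^6 = 121 * 175 = 157 mod 186
  k=10: 43^10 = 133 * 175 = 25 mod 186
  k=12: 43^12 = 133 * 121 = 97 mod 186
  k=15: 43^15 = 133 * 121 * 175 * 43 = 61 mod 186
  k=20: 43^20 = 19 * 121 = 67 mod 186
  k=30: 43^30 = 19 * 133 * 121 * 175 = 1 mod 186  <- first divisor giving 1
Order = 30

30


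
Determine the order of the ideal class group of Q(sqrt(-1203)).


K = Q(sqrt(-1203)). d mod 4 = 1, so D = disc(K) = d = -1203
h(K) equals the number of primitive reduced positive-definite forms (a, b, c) = a*x^2 + b*x*y + c*y^2 with b^2 - 4ac = D,
where reduced means |b| <= a <= c, with b >= 0 whenever |b| = a or a = c, and primitive means gcd(a, b, c) = 1.
Reduced forces 3a^2 <= |D| = 1203, so 1 <= a <= 20; b must have the parity of D, and c = (b^2 - D)/(4a) must be an integer >= a.
Enumerate a = 1..20, b in [-a, a]:
  a=1: (1, 1, 301)  [1]
  a=2: none
  a=3: (3, 3, 101)  [1]
  a=4..6: none
  a=7: (7, -1, 43), (7, 1, 43)  [2]
  a=8..16: none
  a=17: (17, -15, 21), (17, 15, 21)  [2]
  a=18..20: none
Total reduced forms: 1 + 1 + 2 + 2 = 6
h = 6

6


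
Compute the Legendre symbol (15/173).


p = 173 is prime, so compute (15/173) with the reciprocity algorithm (Jacobi-symbol steps: pull out 2s via (2/n), flip via reciprocity, reduce):
  reciprocity: (15/173) -> +(173/15)
  reduce: (8/15)
  pull out 2: (2/15) = +1  (since 15 mod 8 = 7)
  pull out 2: (2/15) = +1  (since 15 mod 8 = 7)
  pull out 2: (2/15) = +1  (since 15 mod 8 = 7)
  (1/15) = 1
Product of signs = 1
(15/173) = 1

1


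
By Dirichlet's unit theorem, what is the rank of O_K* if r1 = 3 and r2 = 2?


By Dirichlet's unit theorem:
rank = r1 + r2 - 1
= 3 + 2 - 1
= 4

4


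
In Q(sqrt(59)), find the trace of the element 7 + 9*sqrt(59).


Tr(a + b*sqrt(d)) = (a + b*sqrt(d)) + (a - b*sqrt(d)) = 2a
= 2 * (7)
= 14

14


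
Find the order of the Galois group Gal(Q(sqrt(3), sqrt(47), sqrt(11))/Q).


The 3 square roots of distinct primes are multiplicatively independent over Q,
so [K:Q] = 2^3 and Gal(K/Q) is isomorphic to (Z/2Z)^3.
|Gal| = 2^3 = 8

8


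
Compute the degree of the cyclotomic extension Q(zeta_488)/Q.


The degree equals Euler's totient phi(488).
488 = 2^3 * 61
phi(488) = 240

240


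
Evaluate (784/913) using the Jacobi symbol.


Compute (784/913) via quadratic reciprocity:
  pull out 2: (2/913) = +1  (since 913 mod 8 = 1)
  pull out 2: (2/913) = +1  (since 913 mod 8 = 1)
  pull out 2: (2/913) = +1  (since 913 mod 8 = 1)
  pull out 2: (2/913) = +1  (since 913 mod 8 = 1)
  reciprocity: (49/913) -> +(913/49)
  reduce: (31/49)
  reciprocity: (31/49) -> +(49/31)
  reduce: (18/31)
  pull out 2: (2/31) = +1  (since 31 mod 8 = 7)
  reciprocity: (9/31) -> +(31/9)
  reduce: (4/9)
  pull out 2: (2/9) = +1  (since 9 mod 8 = 1)
  pull out 2: (2/9) = +1  (since 9 mod 8 = 1)
  (1/9) = 1
Product of signs = 1

1


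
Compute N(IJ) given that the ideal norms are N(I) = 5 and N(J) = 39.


N(IJ) = N(I) * N(J)
= 5 * 39
= 195

195


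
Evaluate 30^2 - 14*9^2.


x^2 - d*y^2
= 30^2 - 14*9^2
= 900 - 1134
= -234

-234


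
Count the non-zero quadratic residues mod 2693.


For prime p, the number of non-zero quadratic residues is (p-1)/2.
= (2693-1)/2
= 1346

1346


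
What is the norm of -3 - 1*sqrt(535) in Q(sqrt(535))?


N(a + b*sqrt(d)) = a^2 - d*b^2
= (-3)^2 - (535)*(-1)^2
= 9 - 535
= -526

-526


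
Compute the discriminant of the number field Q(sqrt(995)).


For K = Q(sqrt(d)) with d squarefree: disc(K) = d if d = 1 mod 4, and disc(K) = 4d if d = 2 or 3 mod 4.
Here d = 995, and d mod 4 = 3.
d = 3 mod 4, not 1 (O_K = Z[sqrt(d)]), so disc(K) = 4d = 4 * (995) = 3980

3980


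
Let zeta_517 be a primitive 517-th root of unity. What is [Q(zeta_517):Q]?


The degree equals Euler's totient phi(517).
517 = 11 * 47
phi(517) = 460

460


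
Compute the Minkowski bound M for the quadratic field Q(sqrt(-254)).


d = -254, d mod 4 = 2, so disc(K) = 4d = -1016; |disc(K)| = 1016
Imaginary quadratic field, so n = 2, s = r2 = 1, r1 = 0
M = (n!/n^n) * (4/pi)^s * sqrt(|disc(K)|) = (2!/2^2) * (4/pi)^1 * sqrt(1016)
= 0.5 * 1.273240 * 31.874755
= 20.2921

20.2921


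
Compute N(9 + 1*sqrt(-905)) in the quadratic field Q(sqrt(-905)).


N(a + b*sqrt(d)) = a^2 - d*b^2
= (9)^2 - (-905)*(1)^2
= 81 + 905
= 986

986


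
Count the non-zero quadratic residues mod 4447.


For prime p, the number of non-zero quadratic residues is (p-1)/2.
= (4447-1)/2
= 2223

2223


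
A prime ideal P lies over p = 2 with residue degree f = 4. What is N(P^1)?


N(P^a) = p^(a*f)
= 2^(1*4)
= 2^4
= 16

16


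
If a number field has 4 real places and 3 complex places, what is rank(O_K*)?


By Dirichlet's unit theorem:
rank = r1 + r2 - 1
= 4 + 3 - 1
= 6

6


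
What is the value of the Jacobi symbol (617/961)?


Compute (617/961) via quadratic reciprocity:
  reciprocity: (617/961) -> +(961/617)
  reduce: (344/617)
  pull out 2: (2/617) = +1  (since 617 mod 8 = 1)
  pull out 2: (2/617) = +1  (since 617 mod 8 = 1)
  pull out 2: (2/617) = +1  (since 617 mod 8 = 1)
  reciprocity: (43/617) -> +(617/43)
  reduce: (15/43)
  reciprocity: (15/43) -> -(43/15)
  reduce: (13/15)
  reciprocity: (13/15) -> +(15/13)
  reduce: (2/13)
  pull out 2: (2/13) = -1  (since 13 mod 8 = 5)
  (1/13) = 1
Product of signs = 1

1


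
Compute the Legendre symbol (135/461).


p = 461 is prime, so compute (135/461) with the reciprocity algorithm (Jacobi-symbol steps: pull out 2s via (2/n), flip via reciprocity, reduce):
  reciprocity: (135/461) -> +(461/135)
  reduce: (56/135)
  pull out 2: (2/135) = +1  (since 135 mod 8 = 7)
  pull out 2: (2/135) = +1  (since 135 mod 8 = 7)
  pull out 2: (2/135) = +1  (since 135 mod 8 = 7)
  reciprocity: (7/135) -> -(135/7)
  reduce: (2/7)
  pull out 2: (2/7) = +1  (since 7 mod 8 = 7)
  (1/7) = 1
Product of signs = -1
(135/461) = -1

-1


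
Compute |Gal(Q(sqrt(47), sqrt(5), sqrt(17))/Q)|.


The 3 square roots of distinct primes are multiplicatively independent over Q,
so [K:Q] = 2^3 and Gal(K/Q) is isomorphic to (Z/2Z)^3.
|Gal| = 2^3 = 8

8


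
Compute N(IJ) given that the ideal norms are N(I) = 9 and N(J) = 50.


N(IJ) = N(I) * N(J)
= 9 * 50
= 450

450


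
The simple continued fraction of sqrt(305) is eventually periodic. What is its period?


Run the CF algorithm for sqrt(305).
a_0 = floor(sqrt(305)) = 17; set m_0=0, q_0=1.
Recurrence: m' = q*a - m,  q' = (d - m'^2)/q,  a' = floor((a_0 + m')/q').
  step 1: m=17, q=16, a=2
  step 2: m=15, q=5, a=6
  step 3: m=15, q=16, a=2
  step 4: m=17, q=1, a=34
a_4 = 2*a_0 = 34, so the period closes here.
sqrt(305) = [17; 2, 6, 2, 34]
Period length = 4

4
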